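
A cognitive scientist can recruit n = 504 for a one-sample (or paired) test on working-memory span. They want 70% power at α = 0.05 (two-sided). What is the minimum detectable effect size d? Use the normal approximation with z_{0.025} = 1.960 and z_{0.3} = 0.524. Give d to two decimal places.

d_min ≈ 0.11

For a single sample (or paired design) of n = 504: d_min = (z_{α/2} + z_β)/√n.
z-sum = 1.960 + 0.524 = 2.484.
d_min = 2.484 / √504 = 2.484 / 22.450 = 0.111.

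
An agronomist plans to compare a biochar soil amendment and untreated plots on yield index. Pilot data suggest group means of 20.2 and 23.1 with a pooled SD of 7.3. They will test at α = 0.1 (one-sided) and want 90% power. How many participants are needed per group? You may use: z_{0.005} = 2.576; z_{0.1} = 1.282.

Cohen's d = |M₁ − M₂| / SD_pooled = |20.2 − 23.1| / 7.3 = 2.9 / 7.3 = 0.397.
For two independent groups with equal n: n = 2·((z_{α} + z_β) / d)².
z_{α} + z_β = 1.282 + 1.282 = 2.564.
n = 2 × (2.564 / 0.397)² = 2 × 6.458² = 2 × 41.71 = 83.4.
Round up to the next whole participant.

n = 84 per group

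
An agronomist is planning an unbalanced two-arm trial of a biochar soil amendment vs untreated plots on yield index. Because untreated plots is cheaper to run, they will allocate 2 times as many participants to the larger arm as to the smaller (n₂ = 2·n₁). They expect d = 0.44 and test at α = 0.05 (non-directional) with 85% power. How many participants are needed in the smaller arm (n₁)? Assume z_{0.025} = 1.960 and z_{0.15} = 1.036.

With allocation ratio k = n₂/n₁ = 2, Var(x̄₁−x̄₂) = σ²(1/n₁ + 1/(k·n₁)) = σ²·(k+1)/(k·n₁).
So n₁ = (1 + 1/k)·((z_{α/2} + z_β)/d)² = 1.500 × (2.996/0.44)².
n₁ = 1.500 × 46.36 = 69.5.
Round up: n₁ = 70, giving n₂ = 2 × 70 = 140.

n₁ = 70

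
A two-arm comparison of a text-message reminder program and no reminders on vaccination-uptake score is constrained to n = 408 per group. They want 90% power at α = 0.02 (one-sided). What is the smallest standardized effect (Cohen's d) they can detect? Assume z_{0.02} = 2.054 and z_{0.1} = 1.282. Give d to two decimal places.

For two independent groups of n = 408 each: d_min = (z_{α} + z_β)·√(2/n).
z-sum = 2.054 + 1.282 = 3.336.
d_min = 3.336 × √(2/408) = 3.336 × 0.0700 = 0.234.

d_min ≈ 0.23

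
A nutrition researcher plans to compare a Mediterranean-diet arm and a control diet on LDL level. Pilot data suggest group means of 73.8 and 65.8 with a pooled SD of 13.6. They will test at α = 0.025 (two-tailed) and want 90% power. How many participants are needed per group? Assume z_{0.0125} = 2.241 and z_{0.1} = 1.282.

Cohen's d = |M₁ − M₂| / SD_pooled = |73.8 − 65.8| / 13.6 = 8.0 / 13.6 = 0.588.
For two independent groups with equal n: n = 2·((z_{α/2} + z_β) / d)².
z_{α/2} + z_β = 2.241 + 1.282 = 3.523.
n = 2 × (3.523 / 0.588)² = 2 × 5.991² = 2 × 35.90 = 71.8.
Round up to the next whole participant.

n = 72 per group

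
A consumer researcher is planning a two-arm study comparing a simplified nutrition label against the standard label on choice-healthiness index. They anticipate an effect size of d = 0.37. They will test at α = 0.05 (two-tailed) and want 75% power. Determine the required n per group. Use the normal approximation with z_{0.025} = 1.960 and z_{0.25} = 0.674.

n = 102 per group

For two independent groups with equal n: n = 2·((z_{α/2} + z_β) / d)².
z_{α/2} + z_β = 1.960 + 0.674 = 2.634.
n = 2 × (2.634 / 0.37)² = 2 × 7.119² = 2 × 50.68 = 101.4.
Round up to the next whole participant.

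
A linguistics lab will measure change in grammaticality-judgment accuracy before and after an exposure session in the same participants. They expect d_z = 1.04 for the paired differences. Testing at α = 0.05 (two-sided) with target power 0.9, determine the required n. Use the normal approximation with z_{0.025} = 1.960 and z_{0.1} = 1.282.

n = 10 pairs

For a paired (one-sample on differences) test: n = ((z_{α/2} + z_β) / d)².
z_{α/2} + z_β = 1.960 + 1.282 = 3.242.
n = (3.242 / 1.04)² = 3.117² = 9.72.
Round up.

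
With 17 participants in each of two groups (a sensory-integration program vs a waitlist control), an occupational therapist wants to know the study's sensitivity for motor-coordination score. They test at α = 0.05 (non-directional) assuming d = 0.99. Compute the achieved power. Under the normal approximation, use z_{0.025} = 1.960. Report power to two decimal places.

For two equal groups, power = Φ(d·√(n/2) − z_{α/2}).
d·√(n/2) = 0.99 × √(17/2) = 0.99 × 2.915 = 2.886.
z_β = 2.886 − 1.960 = 0.926.
Power = Φ(0.926) = 0.823.

power ≈ 0.82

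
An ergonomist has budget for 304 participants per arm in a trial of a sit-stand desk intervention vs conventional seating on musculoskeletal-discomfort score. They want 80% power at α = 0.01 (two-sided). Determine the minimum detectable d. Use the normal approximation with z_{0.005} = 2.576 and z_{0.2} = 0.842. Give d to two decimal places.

For two independent groups of n = 304 each: d_min = (z_{α/2} + z_β)·√(2/n).
z-sum = 2.576 + 0.842 = 3.418.
d_min = 3.418 × √(2/304) = 3.418 × 0.0811 = 0.277.

d_min ≈ 0.28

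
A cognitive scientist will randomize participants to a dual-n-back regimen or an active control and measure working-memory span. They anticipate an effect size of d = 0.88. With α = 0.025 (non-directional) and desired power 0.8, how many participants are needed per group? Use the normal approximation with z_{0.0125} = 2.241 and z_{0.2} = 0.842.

For two independent groups with equal n: n = 2·((z_{α/2} + z_β) / d)².
z_{α/2} + z_β = 2.241 + 0.842 = 3.083.
n = 2 × (3.083 / 0.88)² = 2 × 3.503² = 2 × 12.27 = 24.5.
Round up to the next whole participant.

n = 25 per group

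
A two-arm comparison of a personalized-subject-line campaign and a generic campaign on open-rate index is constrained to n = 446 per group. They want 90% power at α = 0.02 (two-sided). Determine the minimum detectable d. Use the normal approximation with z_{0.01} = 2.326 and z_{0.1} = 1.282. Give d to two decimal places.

For two independent groups of n = 446 each: d_min = (z_{α/2} + z_β)·√(2/n).
z-sum = 2.326 + 1.282 = 3.608.
d_min = 3.608 × √(2/446) = 3.608 × 0.0670 = 0.242.

d_min ≈ 0.24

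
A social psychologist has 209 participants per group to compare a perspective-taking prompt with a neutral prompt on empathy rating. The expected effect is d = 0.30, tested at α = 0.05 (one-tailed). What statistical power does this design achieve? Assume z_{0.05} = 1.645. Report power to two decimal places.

power ≈ 0.92

For two equal groups, power = Φ(d·√(n/2) − z_{α}).
d·√(n/2) = 0.30 × √(209/2) = 0.30 × 10.223 = 3.067.
z_β = 3.067 − 1.645 = 1.422.
Power = Φ(1.422) = 0.922.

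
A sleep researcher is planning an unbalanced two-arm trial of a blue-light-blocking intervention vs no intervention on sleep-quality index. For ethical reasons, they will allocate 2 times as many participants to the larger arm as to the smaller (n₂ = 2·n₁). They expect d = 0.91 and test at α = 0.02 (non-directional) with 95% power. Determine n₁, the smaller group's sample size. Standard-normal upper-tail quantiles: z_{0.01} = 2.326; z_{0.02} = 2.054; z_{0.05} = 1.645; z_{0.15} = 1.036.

n₁ = 29

With allocation ratio k = n₂/n₁ = 2, Var(x̄₁−x̄₂) = σ²(1/n₁ + 1/(k·n₁)) = σ²·(k+1)/(k·n₁).
So n₁ = (1 + 1/k)·((z_{α/2} + z_β)/d)² = 1.500 × (3.971/0.91)².
n₁ = 1.500 × 19.04 = 28.6.
Round up: n₁ = 29, giving n₂ = 2 × 29 = 58.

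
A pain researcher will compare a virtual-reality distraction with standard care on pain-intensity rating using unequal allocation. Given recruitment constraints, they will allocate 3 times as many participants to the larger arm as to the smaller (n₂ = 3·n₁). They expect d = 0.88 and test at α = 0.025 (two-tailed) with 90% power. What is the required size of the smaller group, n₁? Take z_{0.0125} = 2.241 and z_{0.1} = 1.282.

With allocation ratio k = n₂/n₁ = 3, Var(x̄₁−x̄₂) = σ²(1/n₁ + 1/(k·n₁)) = σ²·(k+1)/(k·n₁).
So n₁ = (1 + 1/k)·((z_{α/2} + z_β)/d)² = 1.333 × (3.523/0.88)².
n₁ = 1.333 × 16.03 = 21.4.
Round up: n₁ = 22, giving n₂ = 3 × 22 = 66.

n₁ = 22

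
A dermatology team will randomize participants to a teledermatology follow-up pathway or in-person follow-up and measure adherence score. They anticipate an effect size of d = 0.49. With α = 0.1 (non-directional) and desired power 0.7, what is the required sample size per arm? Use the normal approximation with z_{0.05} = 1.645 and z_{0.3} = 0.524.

n = 40 per group

For two independent groups with equal n: n = 2·((z_{α/2} + z_β) / d)².
z_{α/2} + z_β = 1.645 + 0.524 = 2.169.
n = 2 × (2.169 / 0.49)² = 2 × 4.427² = 2 × 19.59 = 39.2.
Round up to the next whole participant.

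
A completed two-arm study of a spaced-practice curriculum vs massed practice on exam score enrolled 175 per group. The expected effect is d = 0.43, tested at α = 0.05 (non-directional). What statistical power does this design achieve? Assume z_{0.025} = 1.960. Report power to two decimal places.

power ≈ 0.98

For two equal groups, power = Φ(d·√(n/2) − z_{α/2}).
d·√(n/2) = 0.43 × √(175/2) = 0.43 × 9.354 = 4.022.
z_β = 4.022 − 1.960 = 2.062.
Power = Φ(2.062) = 0.980.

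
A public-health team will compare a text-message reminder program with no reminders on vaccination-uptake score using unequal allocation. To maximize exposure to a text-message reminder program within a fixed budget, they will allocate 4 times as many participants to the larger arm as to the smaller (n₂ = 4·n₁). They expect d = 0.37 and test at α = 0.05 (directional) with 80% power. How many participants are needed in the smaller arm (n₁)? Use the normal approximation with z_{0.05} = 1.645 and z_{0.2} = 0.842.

n₁ = 57

With allocation ratio k = n₂/n₁ = 4, Var(x̄₁−x̄₂) = σ²(1/n₁ + 1/(k·n₁)) = σ²·(k+1)/(k·n₁).
So n₁ = (1 + 1/k)·((z_{α} + z_β)/d)² = 1.250 × (2.487/0.37)².
n₁ = 1.250 × 45.18 = 56.5.
Round up: n₁ = 57, giving n₂ = 4 × 57 = 228.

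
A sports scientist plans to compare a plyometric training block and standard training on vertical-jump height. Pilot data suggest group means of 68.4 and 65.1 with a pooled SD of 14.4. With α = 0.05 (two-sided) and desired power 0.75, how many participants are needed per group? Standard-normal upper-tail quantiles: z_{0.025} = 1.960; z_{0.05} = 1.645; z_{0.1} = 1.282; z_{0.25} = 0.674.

n = 265 per group

Cohen's d = |M₁ − M₂| / SD_pooled = |68.4 − 65.1| / 14.4 = 3.3 / 14.4 = 0.229.
For two independent groups with equal n: n = 2·((z_{α/2} + z_β) / d)².
z_{α/2} + z_β = 1.960 + 0.674 = 2.634.
n = 2 × (2.634 / 0.229)² = 2 × 11.502² = 2 × 132.30 = 264.6.
Round up to the next whole participant.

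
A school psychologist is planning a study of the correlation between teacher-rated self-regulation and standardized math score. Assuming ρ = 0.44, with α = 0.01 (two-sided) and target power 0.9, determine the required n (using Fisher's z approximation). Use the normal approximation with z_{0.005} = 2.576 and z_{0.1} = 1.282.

n = 70

Fisher's z: C = ½·ln((1+r)/(1−r)) = ½·ln(2.5714) = 0.4722.
n = ((z_{α/2} + z_β)/C)² + 3.
(2.576 + 1.282) / 0.4722 = 3.858 / 0.4722 = 8.170.
n = 8.170² + 3 = 66.75 + 3 = 69.8.
Round up.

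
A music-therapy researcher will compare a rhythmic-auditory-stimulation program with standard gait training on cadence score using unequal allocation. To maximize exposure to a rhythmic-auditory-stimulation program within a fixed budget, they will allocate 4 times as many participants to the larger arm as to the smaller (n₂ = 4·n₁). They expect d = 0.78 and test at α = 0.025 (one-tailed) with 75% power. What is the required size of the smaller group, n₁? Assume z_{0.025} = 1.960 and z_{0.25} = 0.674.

n₁ = 15

With allocation ratio k = n₂/n₁ = 4, Var(x̄₁−x̄₂) = σ²(1/n₁ + 1/(k·n₁)) = σ²·(k+1)/(k·n₁).
So n₁ = (1 + 1/k)·((z_{α} + z_β)/d)² = 1.250 × (2.634/0.78)².
n₁ = 1.250 × 11.40 = 14.3.
Round up: n₁ = 15, giving n₂ = 4 × 15 = 60.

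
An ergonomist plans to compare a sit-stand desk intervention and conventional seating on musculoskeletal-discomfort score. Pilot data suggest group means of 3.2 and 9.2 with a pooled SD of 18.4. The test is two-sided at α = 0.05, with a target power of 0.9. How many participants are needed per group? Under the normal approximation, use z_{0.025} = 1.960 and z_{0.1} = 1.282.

n = 198 per group

Cohen's d = |M₁ − M₂| / SD_pooled = |3.2 − 9.2| / 18.4 = 6.0 / 18.4 = 0.326.
For two independent groups with equal n: n = 2·((z_{α/2} + z_β) / d)².
z_{α/2} + z_β = 1.960 + 1.282 = 3.242.
n = 2 × (3.242 / 0.326)² = 2 × 9.945² = 2 × 98.90 = 197.8.
Round up to the next whole participant.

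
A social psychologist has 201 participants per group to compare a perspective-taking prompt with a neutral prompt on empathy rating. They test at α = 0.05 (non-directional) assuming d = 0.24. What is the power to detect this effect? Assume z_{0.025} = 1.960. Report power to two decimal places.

For two equal groups, power = Φ(d·√(n/2) − z_{α/2}).
d·√(n/2) = 0.24 × √(201/2) = 0.24 × 10.025 = 2.406.
z_β = 2.406 − 1.960 = 0.446.
Power = Φ(0.446) = 0.672.

power ≈ 0.67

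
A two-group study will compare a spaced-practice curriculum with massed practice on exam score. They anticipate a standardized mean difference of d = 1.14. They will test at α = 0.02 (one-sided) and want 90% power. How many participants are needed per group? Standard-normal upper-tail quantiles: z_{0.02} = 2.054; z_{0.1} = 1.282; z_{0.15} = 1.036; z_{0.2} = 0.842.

For two independent groups with equal n: n = 2·((z_{α} + z_β) / d)².
z_{α} + z_β = 2.054 + 1.282 = 3.336.
n = 2 × (3.336 / 1.14)² = 2 × 2.926² = 2 × 8.56 = 17.1.
Round up to the next whole participant.

n = 18 per group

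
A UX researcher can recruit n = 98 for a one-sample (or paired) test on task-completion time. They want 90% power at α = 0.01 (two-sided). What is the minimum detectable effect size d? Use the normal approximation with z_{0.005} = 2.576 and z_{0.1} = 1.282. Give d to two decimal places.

For a single sample (or paired design) of n = 98: d_min = (z_{α/2} + z_β)/√n.
z-sum = 2.576 + 1.282 = 3.858.
d_min = 3.858 / √98 = 3.858 / 9.899 = 0.390.

d_min ≈ 0.39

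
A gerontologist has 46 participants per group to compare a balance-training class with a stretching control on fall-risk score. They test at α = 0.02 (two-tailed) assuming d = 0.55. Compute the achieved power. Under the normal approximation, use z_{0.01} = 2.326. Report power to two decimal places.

power ≈ 0.62

For two equal groups, power = Φ(d·√(n/2) − z_{α/2}).
d·√(n/2) = 0.55 × √(46/2) = 0.55 × 4.796 = 2.638.
z_β = 2.638 − 2.326 = 0.312.
Power = Φ(0.312) = 0.622.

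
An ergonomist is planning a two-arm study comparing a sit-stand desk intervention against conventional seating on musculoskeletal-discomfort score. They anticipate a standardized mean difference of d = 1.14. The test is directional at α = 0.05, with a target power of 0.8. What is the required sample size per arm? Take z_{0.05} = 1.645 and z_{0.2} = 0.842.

For two independent groups with equal n: n = 2·((z_{α} + z_β) / d)².
z_{α} + z_β = 1.645 + 0.842 = 2.487.
n = 2 × (2.487 / 1.14)² = 2 × 2.182² = 2 × 4.76 = 9.5.
Round up to the next whole participant.

n = 10 per group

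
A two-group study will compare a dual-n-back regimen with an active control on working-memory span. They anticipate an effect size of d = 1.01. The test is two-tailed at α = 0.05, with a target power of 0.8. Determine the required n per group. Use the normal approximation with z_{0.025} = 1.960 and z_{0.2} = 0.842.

n = 16 per group

For two independent groups with equal n: n = 2·((z_{α/2} + z_β) / d)².
z_{α/2} + z_β = 1.960 + 0.842 = 2.802.
n = 2 × (2.802 / 1.01)² = 2 × 2.774² = 2 × 7.70 = 15.4.
Round up to the next whole participant.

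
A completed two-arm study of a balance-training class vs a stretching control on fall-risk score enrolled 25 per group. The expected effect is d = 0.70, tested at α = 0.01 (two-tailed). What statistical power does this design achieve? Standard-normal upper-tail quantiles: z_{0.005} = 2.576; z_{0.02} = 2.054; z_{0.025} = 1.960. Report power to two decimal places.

For two equal groups, power = Φ(d·√(n/2) − z_{α/2}).
d·√(n/2) = 0.70 × √(25/2) = 0.70 × 3.536 = 2.475.
z_β = 2.475 − 2.576 = -0.101.
Power = Φ(-0.101) = 0.460.

power ≈ 0.46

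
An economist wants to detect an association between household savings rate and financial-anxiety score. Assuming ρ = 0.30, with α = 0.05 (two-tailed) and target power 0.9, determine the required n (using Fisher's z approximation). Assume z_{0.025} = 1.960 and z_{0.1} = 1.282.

Fisher's z: C = ½·ln((1+r)/(1−r)) = ½·ln(1.8571) = 0.3095.
n = ((z_{α/2} + z_β)/C)² + 3.
(1.960 + 1.282) / 0.3095 = 3.242 / 0.3095 = 10.475.
n = 10.475² + 3 = 109.72 + 3 = 112.7.
Round up.

n = 113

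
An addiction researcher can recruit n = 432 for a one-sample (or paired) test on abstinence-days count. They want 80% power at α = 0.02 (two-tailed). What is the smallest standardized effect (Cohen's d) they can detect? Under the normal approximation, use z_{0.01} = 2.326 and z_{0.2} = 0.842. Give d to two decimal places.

For a single sample (or paired design) of n = 432: d_min = (z_{α/2} + z_β)/√n.
z-sum = 2.326 + 0.842 = 3.168.
d_min = 3.168 / √432 = 3.168 / 20.785 = 0.152.

d_min ≈ 0.15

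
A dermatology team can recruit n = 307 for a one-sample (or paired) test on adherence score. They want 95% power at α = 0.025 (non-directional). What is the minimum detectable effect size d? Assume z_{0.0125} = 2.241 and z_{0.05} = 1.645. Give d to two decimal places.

For a single sample (or paired design) of n = 307: d_min = (z_{α/2} + z_β)/√n.
z-sum = 2.241 + 1.645 = 3.886.
d_min = 3.886 / √307 = 3.886 / 17.521 = 0.222.

d_min ≈ 0.22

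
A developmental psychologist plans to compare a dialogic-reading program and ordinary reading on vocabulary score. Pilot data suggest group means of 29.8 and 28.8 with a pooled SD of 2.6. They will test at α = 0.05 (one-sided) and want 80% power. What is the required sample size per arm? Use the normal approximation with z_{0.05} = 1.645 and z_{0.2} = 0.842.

n = 84 per group

Cohen's d = |M₁ − M₂| / SD_pooled = |29.8 − 28.8| / 2.6 = 1.0 / 2.6 = 0.385.
For two independent groups with equal n: n = 2·((z_{α} + z_β) / d)².
z_{α} + z_β = 1.645 + 0.842 = 2.487.
n = 2 × (2.487 / 0.385)² = 2 × 6.460² = 2 × 41.73 = 83.5.
Round up to the next whole participant.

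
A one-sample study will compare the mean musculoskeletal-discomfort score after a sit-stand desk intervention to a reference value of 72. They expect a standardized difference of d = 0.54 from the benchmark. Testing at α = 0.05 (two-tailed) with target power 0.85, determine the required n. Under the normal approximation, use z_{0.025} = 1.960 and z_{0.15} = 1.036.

For a one-sample test: n = ((z_{α/2} + z_β) / d)².
z_{α/2} + z_β = 1.960 + 1.036 = 2.996.
n = (2.996 / 0.54)² = 5.548² = 30.78.
Round up.

n = 31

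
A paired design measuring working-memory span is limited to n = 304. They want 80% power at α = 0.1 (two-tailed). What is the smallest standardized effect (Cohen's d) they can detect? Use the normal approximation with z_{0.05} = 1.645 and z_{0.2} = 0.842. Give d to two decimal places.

d_min ≈ 0.14

For a single sample (or paired design) of n = 304: d_min = (z_{α/2} + z_β)/√n.
z-sum = 1.645 + 0.842 = 2.487.
d_min = 2.487 / √304 = 2.487 / 17.436 = 0.143.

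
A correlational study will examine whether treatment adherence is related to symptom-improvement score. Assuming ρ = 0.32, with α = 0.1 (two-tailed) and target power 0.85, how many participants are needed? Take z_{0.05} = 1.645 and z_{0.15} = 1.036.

n = 69

Fisher's z: C = ½·ln((1+r)/(1−r)) = ½·ln(1.9412) = 0.3316.
n = ((z_{α/2} + z_β)/C)² + 3.
(1.645 + 1.036) / 0.3316 = 2.681 / 0.3316 = 8.085.
n = 8.085² + 3 = 65.37 + 3 = 68.4.
Round up.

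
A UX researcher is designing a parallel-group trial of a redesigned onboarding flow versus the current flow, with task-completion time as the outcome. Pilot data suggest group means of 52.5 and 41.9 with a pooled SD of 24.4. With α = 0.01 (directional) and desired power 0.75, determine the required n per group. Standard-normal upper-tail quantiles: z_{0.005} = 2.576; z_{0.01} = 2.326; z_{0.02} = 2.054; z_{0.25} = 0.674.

Cohen's d = |M₁ − M₂| / SD_pooled = |52.5 − 41.9| / 24.4 = 10.6 / 24.4 = 0.434.
For two independent groups with equal n: n = 2·((z_{α} + z_β) / d)².
z_{α} + z_β = 2.326 + 0.674 = 3.000.
n = 2 × (3.000 / 0.434)² = 2 × 6.912² = 2 × 47.78 = 95.6.
Round up to the next whole participant.

n = 96 per group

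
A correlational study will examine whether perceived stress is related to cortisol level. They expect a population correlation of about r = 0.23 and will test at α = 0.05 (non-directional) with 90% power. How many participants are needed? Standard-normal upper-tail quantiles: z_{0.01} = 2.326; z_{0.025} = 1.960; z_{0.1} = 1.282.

n = 195

Fisher's z: C = ½·ln((1+r)/(1−r)) = ½·ln(1.5974) = 0.2342.
n = ((z_{α/2} + z_β)/C)² + 3.
(1.960 + 1.282) / 0.2342 = 3.242 / 0.2342 = 13.843.
n = 13.843² + 3 = 191.63 + 3 = 194.6.
Round up.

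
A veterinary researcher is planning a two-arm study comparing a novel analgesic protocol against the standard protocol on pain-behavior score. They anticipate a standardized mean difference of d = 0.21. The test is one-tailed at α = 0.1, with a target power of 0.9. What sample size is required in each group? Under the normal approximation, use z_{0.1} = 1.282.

n = 299 per group

For two independent groups with equal n: n = 2·((z_{α} + z_β) / d)².
z_{α} + z_β = 1.282 + 1.282 = 2.564.
n = 2 × (2.564 / 0.21)² = 2 × 12.210² = 2 × 149.07 = 298.1.
Round up to the next whole participant.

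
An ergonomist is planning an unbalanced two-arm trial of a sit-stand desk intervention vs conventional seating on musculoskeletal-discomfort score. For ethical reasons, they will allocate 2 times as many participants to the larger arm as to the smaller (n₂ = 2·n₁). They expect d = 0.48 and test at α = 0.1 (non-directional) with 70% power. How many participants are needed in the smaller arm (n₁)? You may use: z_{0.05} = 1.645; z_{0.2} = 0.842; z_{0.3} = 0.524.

With allocation ratio k = n₂/n₁ = 2, Var(x̄₁−x̄₂) = σ²(1/n₁ + 1/(k·n₁)) = σ²·(k+1)/(k·n₁).
So n₁ = (1 + 1/k)·((z_{α/2} + z_β)/d)² = 1.500 × (2.169/0.48)².
n₁ = 1.500 × 20.42 = 30.6.
Round up: n₁ = 31, giving n₂ = 2 × 31 = 62.

n₁ = 31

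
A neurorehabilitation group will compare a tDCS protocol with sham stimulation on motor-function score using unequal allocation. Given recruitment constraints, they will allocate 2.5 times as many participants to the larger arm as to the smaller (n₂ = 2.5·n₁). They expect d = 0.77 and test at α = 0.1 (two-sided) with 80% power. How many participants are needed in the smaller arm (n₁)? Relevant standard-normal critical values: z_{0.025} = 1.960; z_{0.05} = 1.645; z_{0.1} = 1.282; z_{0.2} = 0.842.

n₁ = 15

With allocation ratio k = n₂/n₁ = 2.5, Var(x̄₁−x̄₂) = σ²(1/n₁ + 1/(k·n₁)) = σ²·(k+1)/(k·n₁).
So n₁ = (1 + 1/k)·((z_{α/2} + z_β)/d)² = 1.400 × (2.487/0.77)².
n₁ = 1.400 × 10.43 = 14.6.
Round up: n₁ = 15, giving n₂ = ⌈2.5 × 15⌉ = ⌈37.5⌉ = 38.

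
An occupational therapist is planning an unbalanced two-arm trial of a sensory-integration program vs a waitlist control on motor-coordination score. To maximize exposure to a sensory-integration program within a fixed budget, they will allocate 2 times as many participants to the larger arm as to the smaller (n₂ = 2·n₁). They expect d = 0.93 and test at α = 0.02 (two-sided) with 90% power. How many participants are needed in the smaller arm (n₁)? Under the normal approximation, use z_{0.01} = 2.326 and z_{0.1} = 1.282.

With allocation ratio k = n₂/n₁ = 2, Var(x̄₁−x̄₂) = σ²(1/n₁ + 1/(k·n₁)) = σ²·(k+1)/(k·n₁).
So n₁ = (1 + 1/k)·((z_{α/2} + z_β)/d)² = 1.500 × (3.608/0.93)².
n₁ = 1.500 × 15.05 = 22.6.
Round up: n₁ = 23, giving n₂ = 2 × 23 = 46.

n₁ = 23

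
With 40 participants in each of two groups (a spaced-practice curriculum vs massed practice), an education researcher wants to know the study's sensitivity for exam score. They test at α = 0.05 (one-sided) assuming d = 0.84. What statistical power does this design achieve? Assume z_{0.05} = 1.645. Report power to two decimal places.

power ≈ 0.98

For two equal groups, power = Φ(d·√(n/2) − z_{α}).
d·√(n/2) = 0.84 × √(40/2) = 0.84 × 4.472 = 3.757.
z_β = 3.757 − 1.645 = 2.112.
Power = Φ(2.112) = 0.983.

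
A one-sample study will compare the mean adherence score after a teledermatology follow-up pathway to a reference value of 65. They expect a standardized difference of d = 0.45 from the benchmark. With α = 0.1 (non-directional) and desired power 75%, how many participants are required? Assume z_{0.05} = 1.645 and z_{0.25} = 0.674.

For a one-sample test: n = ((z_{α/2} + z_β) / d)².
z_{α/2} + z_β = 1.645 + 0.674 = 2.319.
n = (2.319 / 0.45)² = 5.153² = 26.56.
Round up.

n = 27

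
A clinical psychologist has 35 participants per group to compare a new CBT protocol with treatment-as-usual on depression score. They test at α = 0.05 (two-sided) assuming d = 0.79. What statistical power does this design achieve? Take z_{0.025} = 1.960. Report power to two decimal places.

power ≈ 0.91

For two equal groups, power = Φ(d·√(n/2) − z_{α/2}).
d·√(n/2) = 0.79 × √(35/2) = 0.79 × 4.183 = 3.305.
z_β = 3.305 − 1.960 = 1.345.
Power = Φ(1.345) = 0.911.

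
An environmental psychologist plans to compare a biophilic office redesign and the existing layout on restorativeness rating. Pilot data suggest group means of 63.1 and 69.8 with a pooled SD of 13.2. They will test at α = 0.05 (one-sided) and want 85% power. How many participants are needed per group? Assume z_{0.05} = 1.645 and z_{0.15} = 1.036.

Cohen's d = |M₁ − M₂| / SD_pooled = |63.1 − 69.8| / 13.2 = 6.7 / 13.2 = 0.508.
For two independent groups with equal n: n = 2·((z_{α} + z_β) / d)².
z_{α} + z_β = 1.645 + 1.036 = 2.681.
n = 2 × (2.681 / 0.508)² = 2 × 5.278² = 2 × 27.85 = 55.7.
Round up to the next whole participant.

n = 56 per group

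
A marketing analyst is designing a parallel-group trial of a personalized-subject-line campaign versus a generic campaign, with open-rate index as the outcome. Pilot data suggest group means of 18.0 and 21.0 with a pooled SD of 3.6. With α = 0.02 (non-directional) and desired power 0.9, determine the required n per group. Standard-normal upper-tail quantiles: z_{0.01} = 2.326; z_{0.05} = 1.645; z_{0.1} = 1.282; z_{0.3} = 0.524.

Cohen's d = |M₁ − M₂| / SD_pooled = |18.0 − 21.0| / 3.6 = 3.0 / 3.6 = 0.833.
For two independent groups with equal n: n = 2·((z_{α/2} + z_β) / d)².
z_{α/2} + z_β = 2.326 + 1.282 = 3.608.
n = 2 × (3.608 / 0.833)² = 2 × 4.331² = 2 × 18.76 = 37.5.
Round up to the next whole participant.

n = 38 per group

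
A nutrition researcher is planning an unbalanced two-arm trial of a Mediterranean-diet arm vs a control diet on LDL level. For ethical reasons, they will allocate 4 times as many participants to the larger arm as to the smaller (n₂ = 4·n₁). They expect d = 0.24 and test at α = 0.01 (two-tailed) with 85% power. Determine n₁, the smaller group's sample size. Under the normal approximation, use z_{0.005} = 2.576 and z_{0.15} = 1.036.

With allocation ratio k = n₂/n₁ = 4, Var(x̄₁−x̄₂) = σ²(1/n₁ + 1/(k·n₁)) = σ²·(k+1)/(k·n₁).
So n₁ = (1 + 1/k)·((z_{α/2} + z_β)/d)² = 1.250 × (3.612/0.24)².
n₁ = 1.250 × 226.50 = 283.1.
Round up: n₁ = 284, giving n₂ = 4 × 284 = 1136.

n₁ = 284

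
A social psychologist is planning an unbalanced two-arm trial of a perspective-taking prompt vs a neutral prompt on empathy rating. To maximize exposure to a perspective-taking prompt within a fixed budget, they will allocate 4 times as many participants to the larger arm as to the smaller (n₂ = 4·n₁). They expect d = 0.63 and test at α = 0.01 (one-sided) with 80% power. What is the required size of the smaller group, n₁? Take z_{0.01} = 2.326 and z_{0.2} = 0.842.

n₁ = 32

With allocation ratio k = n₂/n₁ = 4, Var(x̄₁−x̄₂) = σ²(1/n₁ + 1/(k·n₁)) = σ²·(k+1)/(k·n₁).
So n₁ = (1 + 1/k)·((z_{α} + z_β)/d)² = 1.250 × (3.168/0.63)².
n₁ = 1.250 × 25.29 = 31.6.
Round up: n₁ = 32, giving n₂ = 4 × 32 = 128.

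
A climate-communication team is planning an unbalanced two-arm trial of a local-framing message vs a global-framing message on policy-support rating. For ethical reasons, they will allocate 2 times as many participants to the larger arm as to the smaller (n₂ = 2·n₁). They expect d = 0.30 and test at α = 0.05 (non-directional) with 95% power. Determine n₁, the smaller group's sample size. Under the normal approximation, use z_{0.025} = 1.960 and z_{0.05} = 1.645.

n₁ = 217

With allocation ratio k = n₂/n₁ = 2, Var(x̄₁−x̄₂) = σ²(1/n₁ + 1/(k·n₁)) = σ²·(k+1)/(k·n₁).
So n₁ = (1 + 1/k)·((z_{α/2} + z_β)/d)² = 1.500 × (3.605/0.30)².
n₁ = 1.500 × 144.40 = 216.6.
Round up: n₁ = 217, giving n₂ = 2 × 217 = 434.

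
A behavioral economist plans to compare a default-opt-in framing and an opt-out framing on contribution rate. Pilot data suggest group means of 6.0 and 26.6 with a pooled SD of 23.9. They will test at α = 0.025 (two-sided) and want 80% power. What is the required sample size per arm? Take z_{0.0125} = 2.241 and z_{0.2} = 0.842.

Cohen's d = |M₁ − M₂| / SD_pooled = |6.0 − 26.6| / 23.9 = 20.6 / 23.9 = 0.862.
For two independent groups with equal n: n = 2·((z_{α/2} + z_β) / d)².
z_{α/2} + z_β = 2.241 + 0.842 = 3.083.
n = 2 × (3.083 / 0.862)² = 2 × 3.577² = 2 × 12.79 = 25.6.
Round up to the next whole participant.

n = 26 per group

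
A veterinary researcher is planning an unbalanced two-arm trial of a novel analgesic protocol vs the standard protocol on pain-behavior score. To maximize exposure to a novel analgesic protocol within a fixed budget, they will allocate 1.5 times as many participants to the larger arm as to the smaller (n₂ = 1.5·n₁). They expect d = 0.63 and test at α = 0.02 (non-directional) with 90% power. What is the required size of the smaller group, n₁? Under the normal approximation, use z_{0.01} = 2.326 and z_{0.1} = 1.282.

n₁ = 55

With allocation ratio k = n₂/n₁ = 1.5, Var(x̄₁−x̄₂) = σ²(1/n₁ + 1/(k·n₁)) = σ²·(k+1)/(k·n₁).
So n₁ = (1 + 1/k)·((z_{α/2} + z_β)/d)² = 1.667 × (3.608/0.63)².
n₁ = 1.667 × 32.80 = 54.7.
Round up: n₁ = 55, giving n₂ = ⌈1.5 × 55⌉ = ⌈82.5⌉ = 83.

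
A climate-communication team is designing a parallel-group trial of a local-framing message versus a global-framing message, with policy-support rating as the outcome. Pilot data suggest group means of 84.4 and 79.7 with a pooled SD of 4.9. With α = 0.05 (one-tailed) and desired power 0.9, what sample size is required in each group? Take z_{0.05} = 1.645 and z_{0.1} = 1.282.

Cohen's d = |M₁ − M₂| / SD_pooled = |84.4 − 79.7| / 4.9 = 4.7 / 4.9 = 0.959.
For two independent groups with equal n: n = 2·((z_{α} + z_β) / d)².
z_{α} + z_β = 1.645 + 1.282 = 2.927.
n = 2 × (2.927 / 0.959)² = 2 × 3.052² = 2 × 9.32 = 18.6.
Round up to the next whole participant.

n = 19 per group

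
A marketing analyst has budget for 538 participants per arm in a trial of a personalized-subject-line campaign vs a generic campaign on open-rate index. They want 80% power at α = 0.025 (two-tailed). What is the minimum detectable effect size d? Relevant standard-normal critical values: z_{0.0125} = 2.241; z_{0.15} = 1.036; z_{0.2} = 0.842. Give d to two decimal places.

For two independent groups of n = 538 each: d_min = (z_{α/2} + z_β)·√(2/n).
z-sum = 2.241 + 0.842 = 3.083.
d_min = 3.083 × √(2/538) = 3.083 × 0.0610 = 0.188.

d_min ≈ 0.19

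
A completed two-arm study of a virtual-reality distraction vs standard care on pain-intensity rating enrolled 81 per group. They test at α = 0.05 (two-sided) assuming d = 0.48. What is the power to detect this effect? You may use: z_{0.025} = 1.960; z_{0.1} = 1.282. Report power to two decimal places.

For two equal groups, power = Φ(d·√(n/2) − z_{α/2}).
d·√(n/2) = 0.48 × √(81/2) = 0.48 × 6.364 = 3.055.
z_β = 3.055 − 1.960 = 1.095.
Power = Φ(1.095) = 0.863.

power ≈ 0.86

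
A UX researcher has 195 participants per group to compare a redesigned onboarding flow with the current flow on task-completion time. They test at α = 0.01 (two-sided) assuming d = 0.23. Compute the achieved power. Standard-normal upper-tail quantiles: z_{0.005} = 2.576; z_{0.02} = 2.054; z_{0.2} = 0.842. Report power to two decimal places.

For two equal groups, power = Φ(d·√(n/2) − z_{α/2}).
d·√(n/2) = 0.23 × √(195/2) = 0.23 × 9.874 = 2.271.
z_β = 2.271 − 2.576 = -0.305.
Power = Φ(-0.305) = 0.380.

power ≈ 0.38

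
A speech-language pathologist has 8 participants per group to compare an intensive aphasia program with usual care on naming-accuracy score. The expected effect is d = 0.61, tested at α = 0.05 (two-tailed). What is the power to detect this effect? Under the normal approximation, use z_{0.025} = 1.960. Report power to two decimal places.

For two equal groups, power = Φ(d·√(n/2) − z_{α/2}).
d·√(n/2) = 0.61 × √(8/2) = 0.61 × 2.000 = 1.220.
z_β = 1.220 − 1.960 = -0.740.
Power = Φ(-0.740) = 0.230.

power ≈ 0.23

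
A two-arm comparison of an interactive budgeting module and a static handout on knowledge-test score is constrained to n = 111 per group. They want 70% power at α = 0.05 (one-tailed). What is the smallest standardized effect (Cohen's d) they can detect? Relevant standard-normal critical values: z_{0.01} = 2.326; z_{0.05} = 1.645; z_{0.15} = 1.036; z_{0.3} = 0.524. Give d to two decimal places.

d_min ≈ 0.29

For two independent groups of n = 111 each: d_min = (z_{α} + z_β)·√(2/n).
z-sum = 1.645 + 0.524 = 2.169.
d_min = 2.169 × √(2/111) = 2.169 × 0.1342 = 0.291.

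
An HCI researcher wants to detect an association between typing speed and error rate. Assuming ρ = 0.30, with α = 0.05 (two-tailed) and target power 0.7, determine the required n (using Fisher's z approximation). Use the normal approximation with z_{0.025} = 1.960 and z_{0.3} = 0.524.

Fisher's z: C = ½·ln((1+r)/(1−r)) = ½·ln(1.8571) = 0.3095.
n = ((z_{α/2} + z_β)/C)² + 3.
(1.960 + 0.524) / 0.3095 = 2.484 / 0.3095 = 8.026.
n = 8.026² + 3 = 64.41 + 3 = 67.4.
Round up.

n = 68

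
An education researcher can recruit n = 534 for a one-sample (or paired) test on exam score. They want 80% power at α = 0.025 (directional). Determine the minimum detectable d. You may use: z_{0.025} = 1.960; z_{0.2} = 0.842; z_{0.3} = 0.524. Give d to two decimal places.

d_min ≈ 0.12

For a single sample (or paired design) of n = 534: d_min = (z_{α} + z_β)/√n.
z-sum = 1.960 + 0.842 = 2.802.
d_min = 2.802 / √534 = 2.802 / 23.108 = 0.121.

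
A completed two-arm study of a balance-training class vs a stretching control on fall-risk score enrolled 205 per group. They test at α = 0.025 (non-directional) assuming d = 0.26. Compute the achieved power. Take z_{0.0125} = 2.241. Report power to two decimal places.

For two equal groups, power = Φ(d·√(n/2) − z_{α/2}).
d·√(n/2) = 0.26 × √(205/2) = 0.26 × 10.124 = 2.632.
z_β = 2.632 − 2.241 = 0.391.
Power = Φ(0.391) = 0.652.

power ≈ 0.65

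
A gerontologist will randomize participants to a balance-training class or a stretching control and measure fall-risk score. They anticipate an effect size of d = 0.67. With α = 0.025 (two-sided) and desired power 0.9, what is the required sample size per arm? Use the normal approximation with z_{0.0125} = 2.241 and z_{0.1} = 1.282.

n = 56 per group

For two independent groups with equal n: n = 2·((z_{α/2} + z_β) / d)².
z_{α/2} + z_β = 2.241 + 1.282 = 3.523.
n = 2 × (3.523 / 0.67)² = 2 × 5.258² = 2 × 27.65 = 55.3.
Round up to the next whole participant.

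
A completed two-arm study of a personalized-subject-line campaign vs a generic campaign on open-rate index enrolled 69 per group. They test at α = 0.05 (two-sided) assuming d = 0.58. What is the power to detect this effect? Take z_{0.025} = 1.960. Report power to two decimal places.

power ≈ 0.93

For two equal groups, power = Φ(d·√(n/2) − z_{α/2}).
d·√(n/2) = 0.58 × √(69/2) = 0.58 × 5.874 = 3.407.
z_β = 3.407 − 1.960 = 1.447.
Power = Φ(1.447) = 0.926.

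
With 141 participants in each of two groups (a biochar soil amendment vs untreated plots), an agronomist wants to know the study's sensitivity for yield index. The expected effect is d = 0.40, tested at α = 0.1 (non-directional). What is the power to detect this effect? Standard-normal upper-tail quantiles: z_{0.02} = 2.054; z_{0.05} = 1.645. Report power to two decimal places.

power ≈ 0.96

For two equal groups, power = Φ(d·√(n/2) − z_{α/2}).
d·√(n/2) = 0.40 × √(141/2) = 0.40 × 8.396 = 3.359.
z_β = 3.359 − 1.645 = 1.714.
Power = Φ(1.714) = 0.957.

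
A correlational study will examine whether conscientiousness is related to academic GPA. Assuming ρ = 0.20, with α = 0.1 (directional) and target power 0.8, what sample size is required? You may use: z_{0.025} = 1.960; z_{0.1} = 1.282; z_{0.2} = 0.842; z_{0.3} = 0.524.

n = 113

Fisher's z: C = ½·ln((1+r)/(1−r)) = ½·ln(1.5000) = 0.2027.
n = ((z_{α} + z_β)/C)² + 3.
(1.282 + 0.842) / 0.2027 = 2.124 / 0.2027 = 10.479.
n = 10.479² + 3 = 109.80 + 3 = 112.8.
Round up.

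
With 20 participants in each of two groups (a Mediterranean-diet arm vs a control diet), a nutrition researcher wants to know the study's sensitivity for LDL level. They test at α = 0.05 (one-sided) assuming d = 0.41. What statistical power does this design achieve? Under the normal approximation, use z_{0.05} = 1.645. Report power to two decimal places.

power ≈ 0.36

For two equal groups, power = Φ(d·√(n/2) − z_{α}).
d·√(n/2) = 0.41 × √(20/2) = 0.41 × 3.162 = 1.297.
z_β = 1.297 − 1.645 = -0.348.
Power = Φ(-0.348) = 0.364.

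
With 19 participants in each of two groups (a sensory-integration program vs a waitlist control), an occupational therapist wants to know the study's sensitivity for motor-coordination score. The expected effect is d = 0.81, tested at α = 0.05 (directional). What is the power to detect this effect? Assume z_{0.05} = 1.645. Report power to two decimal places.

For two equal groups, power = Φ(d·√(n/2) − z_{α}).
d·√(n/2) = 0.81 × √(19/2) = 0.81 × 3.082 = 2.497.
z_β = 2.497 − 1.645 = 0.852.
Power = Φ(0.852) = 0.803.

power ≈ 0.80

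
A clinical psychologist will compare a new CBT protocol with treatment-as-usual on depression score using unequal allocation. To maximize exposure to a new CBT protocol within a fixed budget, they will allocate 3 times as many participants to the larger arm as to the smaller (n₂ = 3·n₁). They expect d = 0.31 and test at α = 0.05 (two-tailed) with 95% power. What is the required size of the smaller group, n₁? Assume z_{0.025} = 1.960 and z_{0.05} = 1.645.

With allocation ratio k = n₂/n₁ = 3, Var(x̄₁−x̄₂) = σ²(1/n₁ + 1/(k·n₁)) = σ²·(k+1)/(k·n₁).
So n₁ = (1 + 1/k)·((z_{α/2} + z_β)/d)² = 1.333 × (3.605/0.31)².
n₁ = 1.333 × 135.23 = 180.3.
Round up: n₁ = 181, giving n₂ = 3 × 181 = 543.

n₁ = 181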